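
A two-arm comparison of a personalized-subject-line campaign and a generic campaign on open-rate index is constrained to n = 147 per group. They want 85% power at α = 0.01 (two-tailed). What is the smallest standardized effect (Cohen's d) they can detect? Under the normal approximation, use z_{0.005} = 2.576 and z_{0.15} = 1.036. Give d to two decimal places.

For two independent groups of n = 147 each: d_min = (z_{α/2} + z_β)·√(2/n).
z-sum = 2.576 + 1.036 = 3.612.
d_min = 3.612 × √(2/147) = 3.612 × 0.1166 = 0.421.

d_min ≈ 0.42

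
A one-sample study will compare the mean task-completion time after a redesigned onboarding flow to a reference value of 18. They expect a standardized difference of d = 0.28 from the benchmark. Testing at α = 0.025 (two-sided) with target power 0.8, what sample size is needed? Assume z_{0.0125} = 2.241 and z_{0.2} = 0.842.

For a one-sample test: n = ((z_{α/2} + z_β) / d)².
z_{α/2} + z_β = 2.241 + 0.842 = 3.083.
n = (3.083 / 0.28)² = 11.011² = 121.24.
Round up.

n = 122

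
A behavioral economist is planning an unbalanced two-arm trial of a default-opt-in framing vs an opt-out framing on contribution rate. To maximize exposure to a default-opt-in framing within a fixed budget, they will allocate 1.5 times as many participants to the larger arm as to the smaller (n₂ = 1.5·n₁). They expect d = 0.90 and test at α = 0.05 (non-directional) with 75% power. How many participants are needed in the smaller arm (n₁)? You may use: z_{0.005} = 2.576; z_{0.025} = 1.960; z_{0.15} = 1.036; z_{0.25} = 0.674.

With allocation ratio k = n₂/n₁ = 1.5, Var(x̄₁−x̄₂) = σ²(1/n₁ + 1/(k·n₁)) = σ²·(k+1)/(k·n₁).
So n₁ = (1 + 1/k)·((z_{α/2} + z_β)/d)² = 1.667 × (2.634/0.90)².
n₁ = 1.667 × 8.57 = 14.3.
Round up: n₁ = 15, giving n₂ = ⌈1.5 × 15⌉ = ⌈22.5⌉ = 23.

n₁ = 15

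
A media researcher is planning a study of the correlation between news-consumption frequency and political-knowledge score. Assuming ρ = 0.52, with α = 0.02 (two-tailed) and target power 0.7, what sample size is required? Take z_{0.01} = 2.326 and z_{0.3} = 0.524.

n = 28

Fisher's z: C = ½·ln((1+r)/(1−r)) = ½·ln(3.1667) = 0.5763.
n = ((z_{α/2} + z_β)/C)² + 3.
(2.326 + 0.524) / 0.5763 = 2.850 / 0.5763 = 4.945.
n = 4.945² + 3 = 24.46 + 3 = 27.5.
Round up.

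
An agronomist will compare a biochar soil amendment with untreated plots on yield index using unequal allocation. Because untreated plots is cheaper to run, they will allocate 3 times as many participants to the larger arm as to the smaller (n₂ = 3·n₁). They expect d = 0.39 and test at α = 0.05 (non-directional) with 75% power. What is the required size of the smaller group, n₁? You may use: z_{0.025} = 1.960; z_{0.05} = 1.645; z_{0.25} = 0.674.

n₁ = 61

With allocation ratio k = n₂/n₁ = 3, Var(x̄₁−x̄₂) = σ²(1/n₁ + 1/(k·n₁)) = σ²·(k+1)/(k·n₁).
So n₁ = (1 + 1/k)·((z_{α/2} + z_β)/d)² = 1.333 × (2.634/0.39)².
n₁ = 1.333 × 45.61 = 60.8.
Round up: n₁ = 61, giving n₂ = 3 × 61 = 183.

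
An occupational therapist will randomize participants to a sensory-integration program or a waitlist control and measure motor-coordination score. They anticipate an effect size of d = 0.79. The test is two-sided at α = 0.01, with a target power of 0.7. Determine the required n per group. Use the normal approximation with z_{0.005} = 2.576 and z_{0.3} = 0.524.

For two independent groups with equal n: n = 2·((z_{α/2} + z_β) / d)².
z_{α/2} + z_β = 2.576 + 0.524 = 3.100.
n = 2 × (3.100 / 0.79)² = 2 × 3.924² = 2 × 15.40 = 30.8.
Round up to the next whole participant.

n = 31 per group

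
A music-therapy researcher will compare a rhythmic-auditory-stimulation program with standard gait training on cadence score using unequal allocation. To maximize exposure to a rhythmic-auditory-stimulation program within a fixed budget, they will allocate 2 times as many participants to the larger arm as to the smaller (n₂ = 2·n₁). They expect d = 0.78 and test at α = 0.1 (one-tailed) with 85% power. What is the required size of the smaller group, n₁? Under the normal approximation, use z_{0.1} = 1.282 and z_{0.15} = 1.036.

n₁ = 14

With allocation ratio k = n₂/n₁ = 2, Var(x̄₁−x̄₂) = σ²(1/n₁ + 1/(k·n₁)) = σ²·(k+1)/(k·n₁).
So n₁ = (1 + 1/k)·((z_{α} + z_β)/d)² = 1.500 × (2.318/0.78)².
n₁ = 1.500 × 8.83 = 13.2.
Round up: n₁ = 14, giving n₂ = 2 × 14 = 28.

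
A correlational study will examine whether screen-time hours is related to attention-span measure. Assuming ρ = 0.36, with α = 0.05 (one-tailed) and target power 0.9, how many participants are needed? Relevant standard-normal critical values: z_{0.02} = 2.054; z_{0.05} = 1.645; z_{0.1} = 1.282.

n = 64

Fisher's z: C = ½·ln((1+r)/(1−r)) = ½·ln(2.1250) = 0.3769.
n = ((z_{α} + z_β)/C)² + 3.
(1.645 + 1.282) / 0.3769 = 2.927 / 0.3769 = 7.766.
n = 7.766² + 3 = 60.31 + 3 = 63.3.
Round up.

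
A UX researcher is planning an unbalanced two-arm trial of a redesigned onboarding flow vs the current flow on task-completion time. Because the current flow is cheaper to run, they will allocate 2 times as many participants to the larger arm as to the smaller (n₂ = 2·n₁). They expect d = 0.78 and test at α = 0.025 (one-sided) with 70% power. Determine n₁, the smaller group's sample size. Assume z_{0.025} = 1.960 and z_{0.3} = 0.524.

n₁ = 16

With allocation ratio k = n₂/n₁ = 2, Var(x̄₁−x̄₂) = σ²(1/n₁ + 1/(k·n₁)) = σ²·(k+1)/(k·n₁).
So n₁ = (1 + 1/k)·((z_{α} + z_β)/d)² = 1.500 × (2.484/0.78)².
n₁ = 1.500 × 10.14 = 15.2.
Round up: n₁ = 16, giving n₂ = 2 × 16 = 32.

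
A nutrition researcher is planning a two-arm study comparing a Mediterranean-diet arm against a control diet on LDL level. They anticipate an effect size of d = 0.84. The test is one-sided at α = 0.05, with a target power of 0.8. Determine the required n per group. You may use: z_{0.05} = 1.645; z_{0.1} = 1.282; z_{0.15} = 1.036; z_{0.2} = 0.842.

For two independent groups with equal n: n = 2·((z_{α} + z_β) / d)².
z_{α} + z_β = 1.645 + 0.842 = 2.487.
n = 2 × (2.487 / 0.84)² = 2 × 2.961² = 2 × 8.77 = 17.5.
Round up to the next whole participant.

n = 18 per group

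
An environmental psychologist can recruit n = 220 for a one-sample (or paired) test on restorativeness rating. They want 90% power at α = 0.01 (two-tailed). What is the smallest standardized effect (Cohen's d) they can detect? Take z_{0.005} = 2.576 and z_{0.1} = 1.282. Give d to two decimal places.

For a single sample (or paired design) of n = 220: d_min = (z_{α/2} + z_β)/√n.
z-sum = 2.576 + 1.282 = 3.858.
d_min = 3.858 / √220 = 3.858 / 14.832 = 0.260.

d_min ≈ 0.26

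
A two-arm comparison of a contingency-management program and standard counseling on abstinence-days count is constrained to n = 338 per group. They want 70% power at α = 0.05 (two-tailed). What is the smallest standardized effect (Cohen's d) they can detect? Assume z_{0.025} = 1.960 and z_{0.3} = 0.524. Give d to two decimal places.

For two independent groups of n = 338 each: d_min = (z_{α/2} + z_β)·√(2/n).
z-sum = 1.960 + 0.524 = 2.484.
d_min = 2.484 × √(2/338) = 2.484 × 0.0769 = 0.191.

d_min ≈ 0.19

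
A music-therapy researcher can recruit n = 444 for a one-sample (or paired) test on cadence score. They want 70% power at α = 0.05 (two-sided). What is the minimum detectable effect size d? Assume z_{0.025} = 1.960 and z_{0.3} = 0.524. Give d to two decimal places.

For a single sample (or paired design) of n = 444: d_min = (z_{α/2} + z_β)/√n.
z-sum = 1.960 + 0.524 = 2.484.
d_min = 2.484 / √444 = 2.484 / 21.071 = 0.118.

d_min ≈ 0.12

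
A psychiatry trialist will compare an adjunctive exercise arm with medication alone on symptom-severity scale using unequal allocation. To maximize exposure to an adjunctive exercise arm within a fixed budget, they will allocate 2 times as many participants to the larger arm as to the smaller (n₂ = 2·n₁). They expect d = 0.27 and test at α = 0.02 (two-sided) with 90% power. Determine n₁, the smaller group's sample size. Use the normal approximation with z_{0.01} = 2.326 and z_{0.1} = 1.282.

n₁ = 268

With allocation ratio k = n₂/n₁ = 2, Var(x̄₁−x̄₂) = σ²(1/n₁ + 1/(k·n₁)) = σ²·(k+1)/(k·n₁).
So n₁ = (1 + 1/k)·((z_{α/2} + z_β)/d)² = 1.500 × (3.608/0.27)².
n₁ = 1.500 × 178.57 = 267.9.
Round up: n₁ = 268, giving n₂ = 2 × 268 = 536.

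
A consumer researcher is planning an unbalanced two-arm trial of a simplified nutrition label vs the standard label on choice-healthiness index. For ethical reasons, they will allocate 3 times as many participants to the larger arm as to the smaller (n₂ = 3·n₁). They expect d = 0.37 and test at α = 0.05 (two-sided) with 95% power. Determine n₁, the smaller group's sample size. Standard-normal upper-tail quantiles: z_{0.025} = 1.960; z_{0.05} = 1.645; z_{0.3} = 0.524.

n₁ = 127

With allocation ratio k = n₂/n₁ = 3, Var(x̄₁−x̄₂) = σ²(1/n₁ + 1/(k·n₁)) = σ²·(k+1)/(k·n₁).
So n₁ = (1 + 1/k)·((z_{α/2} + z_β)/d)² = 1.333 × (3.605/0.37)².
n₁ = 1.333 × 94.93 = 126.6.
Round up: n₁ = 127, giving n₂ = 3 × 127 = 381.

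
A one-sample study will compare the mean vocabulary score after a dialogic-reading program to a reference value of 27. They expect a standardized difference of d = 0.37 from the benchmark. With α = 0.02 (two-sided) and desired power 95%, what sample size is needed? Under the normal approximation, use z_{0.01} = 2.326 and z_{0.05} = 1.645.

n = 116

For a one-sample test: n = ((z_{α/2} + z_β) / d)².
z_{α/2} + z_β = 2.326 + 1.645 = 3.971.
n = (3.971 / 0.37)² = 10.732² = 115.19.
Round up.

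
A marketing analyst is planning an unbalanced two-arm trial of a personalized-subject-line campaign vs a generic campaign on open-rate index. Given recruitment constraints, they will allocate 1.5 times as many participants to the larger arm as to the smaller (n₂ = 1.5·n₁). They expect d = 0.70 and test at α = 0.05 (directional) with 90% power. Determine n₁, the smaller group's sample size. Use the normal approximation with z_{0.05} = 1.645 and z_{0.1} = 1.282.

n₁ = 30

With allocation ratio k = n₂/n₁ = 1.5, Var(x̄₁−x̄₂) = σ²(1/n₁ + 1/(k·n₁)) = σ²·(k+1)/(k·n₁).
So n₁ = (1 + 1/k)·((z_{α} + z_β)/d)² = 1.667 × (2.927/0.70)².
n₁ = 1.667 × 17.48 = 29.1.
Round up: n₁ = 30, giving n₂ = 1.5 × 30 = 45.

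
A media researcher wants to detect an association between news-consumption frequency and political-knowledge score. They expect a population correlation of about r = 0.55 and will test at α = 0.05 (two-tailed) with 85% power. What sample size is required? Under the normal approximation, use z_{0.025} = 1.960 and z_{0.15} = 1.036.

Fisher's z: C = ½·ln((1+r)/(1−r)) = ½·ln(3.4444) = 0.6184.
n = ((z_{α/2} + z_β)/C)² + 3.
(1.960 + 1.036) / 0.6184 = 2.996 / 0.6184 = 4.845.
n = 4.845² + 3 = 23.47 + 3 = 26.5.
Round up.

n = 27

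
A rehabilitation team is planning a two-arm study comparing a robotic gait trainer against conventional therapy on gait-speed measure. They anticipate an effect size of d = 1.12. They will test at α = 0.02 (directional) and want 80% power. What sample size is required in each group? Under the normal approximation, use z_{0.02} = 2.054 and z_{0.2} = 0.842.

For two independent groups with equal n: n = 2·((z_{α} + z_β) / d)².
z_{α} + z_β = 2.054 + 0.842 = 2.896.
n = 2 × (2.896 / 1.12)² = 2 × 2.586² = 2 × 6.69 = 13.4.
Round up to the next whole participant.

n = 14 per group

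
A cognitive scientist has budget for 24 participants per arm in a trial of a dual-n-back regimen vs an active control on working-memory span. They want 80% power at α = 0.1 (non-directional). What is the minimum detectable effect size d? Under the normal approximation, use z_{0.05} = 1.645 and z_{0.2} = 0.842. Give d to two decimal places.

d_min ≈ 0.72

For two independent groups of n = 24 each: d_min = (z_{α/2} + z_β)·√(2/n).
z-sum = 1.645 + 0.842 = 2.487.
d_min = 2.487 × √(2/24) = 2.487 × 0.2887 = 0.718.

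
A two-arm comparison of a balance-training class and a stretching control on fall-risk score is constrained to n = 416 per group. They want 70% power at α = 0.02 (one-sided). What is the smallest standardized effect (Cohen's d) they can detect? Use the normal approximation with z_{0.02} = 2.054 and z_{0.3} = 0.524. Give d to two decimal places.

For two independent groups of n = 416 each: d_min = (z_{α} + z_β)·√(2/n).
z-sum = 2.054 + 0.524 = 2.578.
d_min = 2.578 × √(2/416) = 2.578 × 0.0693 = 0.179.

d_min ≈ 0.18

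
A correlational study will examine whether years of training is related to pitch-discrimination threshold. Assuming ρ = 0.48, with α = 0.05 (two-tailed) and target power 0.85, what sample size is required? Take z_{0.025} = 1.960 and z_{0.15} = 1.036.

Fisher's z: C = ½·ln((1+r)/(1−r)) = ½·ln(2.8462) = 0.5230.
n = ((z_{α/2} + z_β)/C)² + 3.
(1.960 + 1.036) / 0.5230 = 2.996 / 0.5230 = 5.728.
n = 5.728² + 3 = 32.82 + 3 = 35.8.
Round up.

n = 36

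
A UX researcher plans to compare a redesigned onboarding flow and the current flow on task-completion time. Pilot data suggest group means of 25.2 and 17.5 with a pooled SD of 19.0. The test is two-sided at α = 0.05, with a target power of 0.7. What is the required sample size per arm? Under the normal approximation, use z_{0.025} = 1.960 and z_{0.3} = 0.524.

n = 76 per group

Cohen's d = |M₁ − M₂| / SD_pooled = |25.2 − 17.5| / 19.0 = 7.7 / 19.0 = 0.405.
For two independent groups with equal n: n = 2·((z_{α/2} + z_β) / d)².
z_{α/2} + z_β = 1.960 + 0.524 = 2.484.
n = 2 × (2.484 / 0.405)² = 2 × 6.133² = 2 × 37.62 = 75.2.
Round up to the next whole participant.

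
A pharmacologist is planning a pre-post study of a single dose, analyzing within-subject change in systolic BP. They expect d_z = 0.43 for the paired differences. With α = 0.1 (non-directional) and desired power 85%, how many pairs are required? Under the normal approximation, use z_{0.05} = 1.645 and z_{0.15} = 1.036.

n = 39 pairs

For a paired (one-sample on differences) test: n = ((z_{α/2} + z_β) / d)².
z_{α/2} + z_β = 1.645 + 1.036 = 2.681.
n = (2.681 / 0.43)² = 6.235² = 38.87.
Round up.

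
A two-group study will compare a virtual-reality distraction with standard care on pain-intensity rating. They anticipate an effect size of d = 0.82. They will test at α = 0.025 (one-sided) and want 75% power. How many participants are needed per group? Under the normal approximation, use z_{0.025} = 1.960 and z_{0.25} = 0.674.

n = 21 per group

For two independent groups with equal n: n = 2·((z_{α} + z_β) / d)².
z_{α} + z_β = 1.960 + 0.674 = 2.634.
n = 2 × (2.634 / 0.82)² = 2 × 3.212² = 2 × 10.32 = 20.6.
Round up to the next whole participant.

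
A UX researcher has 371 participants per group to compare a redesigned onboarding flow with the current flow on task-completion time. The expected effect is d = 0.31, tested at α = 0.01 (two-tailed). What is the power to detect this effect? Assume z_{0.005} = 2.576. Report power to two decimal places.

power ≈ 0.95

For two equal groups, power = Φ(d·√(n/2) − z_{α/2}).
d·√(n/2) = 0.31 × √(371/2) = 0.31 × 13.620 = 4.222.
z_β = 4.222 − 2.576 = 1.646.
Power = Φ(1.646) = 0.950.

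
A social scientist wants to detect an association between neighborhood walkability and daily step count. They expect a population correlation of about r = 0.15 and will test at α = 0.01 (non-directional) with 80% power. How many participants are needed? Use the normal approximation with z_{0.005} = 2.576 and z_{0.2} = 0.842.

Fisher's z: C = ½·ln((1+r)/(1−r)) = ½·ln(1.3529) = 0.1511.
n = ((z_{α/2} + z_β)/C)² + 3.
(2.576 + 0.842) / 0.1511 = 3.418 / 0.1511 = 22.621.
n = 22.621² + 3 = 511.70 + 3 = 514.7.
Round up.

n = 515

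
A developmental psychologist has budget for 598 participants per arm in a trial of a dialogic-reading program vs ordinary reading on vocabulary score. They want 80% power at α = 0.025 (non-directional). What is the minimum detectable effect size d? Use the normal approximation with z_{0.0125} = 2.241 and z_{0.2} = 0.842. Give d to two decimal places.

d_min ≈ 0.18

For two independent groups of n = 598 each: d_min = (z_{α/2} + z_β)·√(2/n).
z-sum = 2.241 + 0.842 = 3.083.
d_min = 3.083 × √(2/598) = 3.083 × 0.0578 = 0.178.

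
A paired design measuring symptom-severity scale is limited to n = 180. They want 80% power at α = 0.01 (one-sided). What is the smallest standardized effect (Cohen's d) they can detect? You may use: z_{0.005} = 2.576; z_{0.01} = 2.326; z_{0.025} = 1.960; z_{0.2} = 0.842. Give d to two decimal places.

For a single sample (or paired design) of n = 180: d_min = (z_{α} + z_β)/√n.
z-sum = 2.326 + 0.842 = 3.168.
d_min = 3.168 / √180 = 3.168 / 13.416 = 0.236.

d_min ≈ 0.24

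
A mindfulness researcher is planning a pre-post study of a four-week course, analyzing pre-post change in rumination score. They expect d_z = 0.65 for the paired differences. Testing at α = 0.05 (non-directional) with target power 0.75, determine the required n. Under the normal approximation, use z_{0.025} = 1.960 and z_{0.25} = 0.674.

n = 17 pairs

For a paired (one-sample on differences) test: n = ((z_{α/2} + z_β) / d)².
z_{α/2} + z_β = 1.960 + 0.674 = 2.634.
n = (2.634 / 0.65)² = 4.052² = 16.42.
Round up.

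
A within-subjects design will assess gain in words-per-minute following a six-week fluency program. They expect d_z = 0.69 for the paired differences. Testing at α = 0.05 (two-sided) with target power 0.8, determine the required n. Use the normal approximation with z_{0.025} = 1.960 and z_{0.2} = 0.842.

n = 17 pairs

For a paired (one-sample on differences) test: n = ((z_{α/2} + z_β) / d)².
z_{α/2} + z_β = 1.960 + 0.842 = 2.802.
n = (2.802 / 0.69)² = 4.061² = 16.49.
Round up.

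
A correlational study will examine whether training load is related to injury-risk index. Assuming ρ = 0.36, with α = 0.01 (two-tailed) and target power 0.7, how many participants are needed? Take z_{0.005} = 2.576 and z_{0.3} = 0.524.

n = 71

Fisher's z: C = ½·ln((1+r)/(1−r)) = ½·ln(2.1250) = 0.3769.
n = ((z_{α/2} + z_β)/C)² + 3.
(2.576 + 0.524) / 0.3769 = 3.100 / 0.3769 = 8.225.
n = 8.225² + 3 = 67.65 + 3 = 70.7.
Round up.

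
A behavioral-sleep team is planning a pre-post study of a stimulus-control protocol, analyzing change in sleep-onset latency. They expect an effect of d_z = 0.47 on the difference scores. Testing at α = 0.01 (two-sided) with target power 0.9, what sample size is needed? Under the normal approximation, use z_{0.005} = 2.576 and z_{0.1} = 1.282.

For a paired (one-sample on differences) test: n = ((z_{α/2} + z_β) / d)².
z_{α/2} + z_β = 2.576 + 1.282 = 3.858.
n = (3.858 / 0.47)² = 8.209² = 67.38.
Round up.

n = 68 pairs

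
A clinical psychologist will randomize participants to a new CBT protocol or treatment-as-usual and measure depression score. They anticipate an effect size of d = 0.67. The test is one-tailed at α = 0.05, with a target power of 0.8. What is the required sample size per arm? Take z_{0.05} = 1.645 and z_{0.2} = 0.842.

n = 28 per group

For two independent groups with equal n: n = 2·((z_{α} + z_β) / d)².
z_{α} + z_β = 1.645 + 0.842 = 2.487.
n = 2 × (2.487 / 0.67)² = 2 × 3.712² = 2 × 13.78 = 27.6.
Round up to the next whole participant.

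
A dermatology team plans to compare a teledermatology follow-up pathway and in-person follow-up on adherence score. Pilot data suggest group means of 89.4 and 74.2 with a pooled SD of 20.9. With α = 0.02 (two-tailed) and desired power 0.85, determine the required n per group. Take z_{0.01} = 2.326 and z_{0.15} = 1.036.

Cohen's d = |M₁ − M₂| / SD_pooled = |89.4 − 74.2| / 20.9 = 15.2 / 20.9 = 0.727.
For two independent groups with equal n: n = 2·((z_{α/2} + z_β) / d)².
z_{α/2} + z_β = 2.326 + 1.036 = 3.362.
n = 2 × (3.362 / 0.727)² = 2 × 4.624² = 2 × 21.39 = 42.8.
Round up to the next whole participant.

n = 43 per group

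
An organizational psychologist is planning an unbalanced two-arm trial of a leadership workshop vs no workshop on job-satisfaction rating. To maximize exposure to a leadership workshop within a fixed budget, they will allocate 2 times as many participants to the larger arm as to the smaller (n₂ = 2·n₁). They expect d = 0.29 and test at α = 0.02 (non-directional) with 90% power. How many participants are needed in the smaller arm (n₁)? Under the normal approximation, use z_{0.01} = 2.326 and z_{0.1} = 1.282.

n₁ = 233

With allocation ratio k = n₂/n₁ = 2, Var(x̄₁−x̄₂) = σ²(1/n₁ + 1/(k·n₁)) = σ²·(k+1)/(k·n₁).
So n₁ = (1 + 1/k)·((z_{α/2} + z_β)/d)² = 1.500 × (3.608/0.29)².
n₁ = 1.500 × 154.79 = 232.2.
Round up: n₁ = 233, giving n₂ = 2 × 233 = 466.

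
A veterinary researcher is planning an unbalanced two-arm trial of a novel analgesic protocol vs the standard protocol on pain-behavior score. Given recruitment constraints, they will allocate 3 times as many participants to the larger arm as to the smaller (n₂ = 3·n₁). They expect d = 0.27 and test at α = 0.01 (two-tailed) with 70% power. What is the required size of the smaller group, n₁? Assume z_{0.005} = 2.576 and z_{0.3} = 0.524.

With allocation ratio k = n₂/n₁ = 3, Var(x̄₁−x̄₂) = σ²(1/n₁ + 1/(k·n₁)) = σ²·(k+1)/(k·n₁).
So n₁ = (1 + 1/k)·((z_{α/2} + z_β)/d)² = 1.333 × (3.100/0.27)².
n₁ = 1.333 × 131.82 = 175.8.
Round up: n₁ = 176, giving n₂ = 3 × 176 = 528.

n₁ = 176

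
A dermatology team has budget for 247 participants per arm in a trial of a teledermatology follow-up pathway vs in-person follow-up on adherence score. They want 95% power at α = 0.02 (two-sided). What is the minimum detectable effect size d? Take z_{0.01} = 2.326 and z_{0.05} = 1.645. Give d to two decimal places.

For two independent groups of n = 247 each: d_min = (z_{α/2} + z_β)·√(2/n).
z-sum = 2.326 + 1.645 = 3.971.
d_min = 3.971 × √(2/247) = 3.971 × 0.0900 = 0.357.

d_min ≈ 0.36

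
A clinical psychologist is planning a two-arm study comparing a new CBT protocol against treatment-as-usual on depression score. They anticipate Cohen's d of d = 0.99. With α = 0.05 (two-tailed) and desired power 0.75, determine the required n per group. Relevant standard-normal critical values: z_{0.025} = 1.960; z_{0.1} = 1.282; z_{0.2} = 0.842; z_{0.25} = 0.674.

n = 15 per group

For two independent groups with equal n: n = 2·((z_{α/2} + z_β) / d)².
z_{α/2} + z_β = 1.960 + 0.674 = 2.634.
n = 2 × (2.634 / 0.99)² = 2 × 2.661² = 2 × 7.08 = 14.2.
Round up to the next whole participant.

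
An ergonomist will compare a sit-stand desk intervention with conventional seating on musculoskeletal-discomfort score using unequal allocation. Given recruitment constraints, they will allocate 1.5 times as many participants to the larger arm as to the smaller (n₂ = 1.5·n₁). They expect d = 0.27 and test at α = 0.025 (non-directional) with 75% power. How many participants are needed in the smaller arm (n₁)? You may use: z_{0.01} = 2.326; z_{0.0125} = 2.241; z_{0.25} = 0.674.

n₁ = 195

With allocation ratio k = n₂/n₁ = 1.5, Var(x̄₁−x̄₂) = σ²(1/n₁ + 1/(k·n₁)) = σ²·(k+1)/(k·n₁).
So n₁ = (1 + 1/k)·((z_{α/2} + z_β)/d)² = 1.667 × (2.915/0.27)².
n₁ = 1.667 × 116.56 = 194.3.
Round up: n₁ = 195, giving n₂ = ⌈1.5 × 195⌉ = ⌈292.5⌉ = 293.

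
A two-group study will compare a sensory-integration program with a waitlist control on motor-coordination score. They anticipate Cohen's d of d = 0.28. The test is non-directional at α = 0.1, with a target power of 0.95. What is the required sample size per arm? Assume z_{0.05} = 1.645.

For two independent groups with equal n: n = 2·((z_{α/2} + z_β) / d)².
z_{α/2} + z_β = 1.645 + 1.645 = 3.290.
n = 2 × (3.290 / 0.28)² = 2 × 11.750² = 2 × 138.06 = 276.1.
Round up to the next whole participant.

n = 277 per group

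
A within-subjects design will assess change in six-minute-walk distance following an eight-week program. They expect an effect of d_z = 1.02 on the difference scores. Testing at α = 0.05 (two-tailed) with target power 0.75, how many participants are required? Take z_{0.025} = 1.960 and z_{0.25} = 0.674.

n = 7 pairs

For a paired (one-sample on differences) test: n = ((z_{α/2} + z_β) / d)².
z_{α/2} + z_β = 1.960 + 0.674 = 2.634.
n = (2.634 / 1.02)² = 2.582² = 6.67.
Round up.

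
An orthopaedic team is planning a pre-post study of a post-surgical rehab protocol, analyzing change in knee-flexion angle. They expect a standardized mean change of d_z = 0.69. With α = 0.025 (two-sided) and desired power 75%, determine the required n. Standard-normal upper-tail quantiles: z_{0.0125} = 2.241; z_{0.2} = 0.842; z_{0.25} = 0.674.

For a paired (one-sample on differences) test: n = ((z_{α/2} + z_β) / d)².
z_{α/2} + z_β = 2.241 + 0.674 = 2.915.
n = (2.915 / 0.69)² = 4.225² = 17.85.
Round up.

n = 18 pairs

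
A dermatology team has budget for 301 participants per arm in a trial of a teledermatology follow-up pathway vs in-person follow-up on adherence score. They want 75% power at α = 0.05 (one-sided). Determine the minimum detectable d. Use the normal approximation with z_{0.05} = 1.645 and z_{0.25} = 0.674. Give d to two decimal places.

d_min ≈ 0.19

For two independent groups of n = 301 each: d_min = (z_{α} + z_β)·√(2/n).
z-sum = 1.645 + 0.674 = 2.319.
d_min = 2.319 × √(2/301) = 2.319 × 0.0815 = 0.189.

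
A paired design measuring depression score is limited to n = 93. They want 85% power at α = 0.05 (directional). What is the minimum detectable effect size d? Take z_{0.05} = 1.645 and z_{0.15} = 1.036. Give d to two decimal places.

For a single sample (or paired design) of n = 93: d_min = (z_{α} + z_β)/√n.
z-sum = 1.645 + 1.036 = 2.681.
d_min = 2.681 / √93 = 2.681 / 9.644 = 0.278.

d_min ≈ 0.28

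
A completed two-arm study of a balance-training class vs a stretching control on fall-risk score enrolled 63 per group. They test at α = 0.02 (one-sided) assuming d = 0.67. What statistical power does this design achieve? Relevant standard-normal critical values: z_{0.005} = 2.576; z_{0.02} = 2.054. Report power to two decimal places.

power ≈ 0.96

For two equal groups, power = Φ(d·√(n/2) − z_{α}).
d·√(n/2) = 0.67 × √(63/2) = 0.67 × 5.612 = 3.760.
z_β = 3.760 − 2.054 = 1.706.
Power = Φ(1.706) = 0.956.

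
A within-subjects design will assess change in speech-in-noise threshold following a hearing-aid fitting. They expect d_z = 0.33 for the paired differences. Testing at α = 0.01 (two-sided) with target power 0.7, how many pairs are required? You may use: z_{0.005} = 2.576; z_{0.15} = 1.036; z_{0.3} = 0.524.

For a paired (one-sample on differences) test: n = ((z_{α/2} + z_β) / d)².
z_{α/2} + z_β = 2.576 + 0.524 = 3.100.
n = (3.100 / 0.33)² = 9.394² = 88.25.
Round up.

n = 89 pairs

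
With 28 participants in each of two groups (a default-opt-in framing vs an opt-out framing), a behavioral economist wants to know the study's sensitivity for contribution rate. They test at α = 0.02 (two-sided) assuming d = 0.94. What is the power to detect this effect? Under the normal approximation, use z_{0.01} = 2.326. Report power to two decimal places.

power ≈ 0.88

For two equal groups, power = Φ(d·√(n/2) − z_{α/2}).
d·√(n/2) = 0.94 × √(28/2) = 0.94 × 3.742 = 3.517.
z_β = 3.517 − 2.326 = 1.191.
Power = Φ(1.191) = 0.883.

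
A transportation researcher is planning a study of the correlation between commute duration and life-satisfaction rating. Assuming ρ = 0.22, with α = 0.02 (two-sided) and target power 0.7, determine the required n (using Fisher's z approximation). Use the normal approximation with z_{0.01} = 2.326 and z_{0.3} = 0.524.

Fisher's z: C = ½·ln((1+r)/(1−r)) = ½·ln(1.5641) = 0.2237.
n = ((z_{α/2} + z_β)/C)² + 3.
(2.326 + 0.524) / 0.2237 = 2.850 / 0.2237 = 12.740.
n = 12.740² + 3 = 162.31 + 3 = 165.3.
Round up.

n = 166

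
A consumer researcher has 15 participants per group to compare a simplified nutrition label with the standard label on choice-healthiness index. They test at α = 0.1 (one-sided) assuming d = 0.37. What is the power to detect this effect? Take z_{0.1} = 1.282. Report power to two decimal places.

power ≈ 0.39

For two equal groups, power = Φ(d·√(n/2) − z_{α}).
d·√(n/2) = 0.37 × √(15/2) = 0.37 × 2.739 = 1.013.
z_β = 1.013 − 1.282 = -0.269.
Power = Φ(-0.269) = 0.394.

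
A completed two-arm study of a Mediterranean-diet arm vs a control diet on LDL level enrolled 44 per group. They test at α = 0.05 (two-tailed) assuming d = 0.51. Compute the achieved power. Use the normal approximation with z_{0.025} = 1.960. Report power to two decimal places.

power ≈ 0.67

For two equal groups, power = Φ(d·√(n/2) − z_{α/2}).
d·√(n/2) = 0.51 × √(44/2) = 0.51 × 4.690 = 2.392.
z_β = 2.392 − 1.960 = 0.432.
Power = Φ(0.432) = 0.667.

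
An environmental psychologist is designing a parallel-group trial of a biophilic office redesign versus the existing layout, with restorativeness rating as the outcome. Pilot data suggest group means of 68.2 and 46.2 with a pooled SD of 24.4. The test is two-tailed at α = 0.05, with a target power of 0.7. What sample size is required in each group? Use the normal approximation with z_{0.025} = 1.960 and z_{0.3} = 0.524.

Cohen's d = |M₁ − M₂| / SD_pooled = |68.2 − 46.2| / 24.4 = 22.0 / 24.4 = 0.902.
For two independent groups with equal n: n = 2·((z_{α/2} + z_β) / d)².
z_{α/2} + z_β = 1.960 + 0.524 = 2.484.
n = 2 × (2.484 / 0.902)² = 2 × 2.754² = 2 × 7.58 = 15.2.
Round up to the next whole participant.

n = 16 per group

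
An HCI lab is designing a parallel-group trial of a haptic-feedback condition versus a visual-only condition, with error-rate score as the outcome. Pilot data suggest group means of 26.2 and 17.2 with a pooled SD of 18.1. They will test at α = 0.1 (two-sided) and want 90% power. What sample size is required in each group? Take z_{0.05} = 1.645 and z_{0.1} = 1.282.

Cohen's d = |M₁ − M₂| / SD_pooled = |26.2 − 17.2| / 18.1 = 9.0 / 18.1 = 0.497.
For two independent groups with equal n: n = 2·((z_{α/2} + z_β) / d)².
z_{α/2} + z_β = 1.645 + 1.282 = 2.927.
n = 2 × (2.927 / 0.497)² = 2 × 5.889² = 2 × 34.68 = 69.4.
Round up to the next whole participant.

n = 70 per group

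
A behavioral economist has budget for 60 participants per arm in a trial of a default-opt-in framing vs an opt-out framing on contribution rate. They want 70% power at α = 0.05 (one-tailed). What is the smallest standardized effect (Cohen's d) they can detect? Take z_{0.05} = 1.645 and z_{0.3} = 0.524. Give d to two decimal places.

For two independent groups of n = 60 each: d_min = (z_{α} + z_β)·√(2/n).
z-sum = 1.645 + 0.524 = 2.169.
d_min = 2.169 × √(2/60) = 2.169 × 0.1826 = 0.396.

d_min ≈ 0.40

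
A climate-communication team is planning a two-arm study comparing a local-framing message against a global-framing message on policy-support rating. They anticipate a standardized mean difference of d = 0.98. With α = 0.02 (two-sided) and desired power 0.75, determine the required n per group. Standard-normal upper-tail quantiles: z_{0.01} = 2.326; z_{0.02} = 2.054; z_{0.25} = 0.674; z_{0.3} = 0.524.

n = 19 per group

For two independent groups with equal n: n = 2·((z_{α/2} + z_β) / d)².
z_{α/2} + z_β = 2.326 + 0.674 = 3.000.
n = 2 × (3.000 / 0.98)² = 2 × 3.061² = 2 × 9.37 = 18.7.
Round up to the next whole participant.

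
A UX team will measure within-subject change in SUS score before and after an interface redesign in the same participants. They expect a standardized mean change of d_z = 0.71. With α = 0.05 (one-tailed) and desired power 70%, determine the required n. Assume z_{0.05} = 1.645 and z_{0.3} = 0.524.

n = 10 pairs

For a paired (one-sample on differences) test: n = ((z_{α} + z_β) / d)².
z_{α} + z_β = 1.645 + 0.524 = 2.169.
n = (2.169 / 0.71)² = 3.055² = 9.33.
Round up.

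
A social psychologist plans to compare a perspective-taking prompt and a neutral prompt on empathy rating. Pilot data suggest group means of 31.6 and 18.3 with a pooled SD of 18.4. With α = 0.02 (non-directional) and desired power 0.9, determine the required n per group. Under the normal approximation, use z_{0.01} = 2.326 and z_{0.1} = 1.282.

n = 50 per group

Cohen's d = |M₁ − M₂| / SD_pooled = |31.6 − 18.3| / 18.4 = 13.3 / 18.4 = 0.723.
For two independent groups with equal n: n = 2·((z_{α/2} + z_β) / d)².
z_{α/2} + z_β = 2.326 + 1.282 = 3.608.
n = 2 × (3.608 / 0.723)² = 2 × 4.990² = 2 × 24.90 = 49.8.
Round up to the next whole participant.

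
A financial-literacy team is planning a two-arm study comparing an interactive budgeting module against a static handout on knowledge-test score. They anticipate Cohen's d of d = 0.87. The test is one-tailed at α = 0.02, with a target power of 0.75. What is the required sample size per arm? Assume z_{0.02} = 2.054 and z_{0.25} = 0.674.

n = 20 per group

For two independent groups with equal n: n = 2·((z_{α} + z_β) / d)².
z_{α} + z_β = 2.054 + 0.674 = 2.728.
n = 2 × (2.728 / 0.87)² = 2 × 3.136² = 2 × 9.83 = 19.7.
Round up to the next whole participant.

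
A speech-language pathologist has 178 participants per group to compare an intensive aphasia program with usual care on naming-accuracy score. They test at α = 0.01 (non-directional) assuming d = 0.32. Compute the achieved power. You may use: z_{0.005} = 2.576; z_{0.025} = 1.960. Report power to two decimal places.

For two equal groups, power = Φ(d·√(n/2) − z_{α/2}).
d·√(n/2) = 0.32 × √(178/2) = 0.32 × 9.434 = 3.019.
z_β = 3.019 − 2.576 = 0.443.
Power = Φ(0.443) = 0.671.

power ≈ 0.67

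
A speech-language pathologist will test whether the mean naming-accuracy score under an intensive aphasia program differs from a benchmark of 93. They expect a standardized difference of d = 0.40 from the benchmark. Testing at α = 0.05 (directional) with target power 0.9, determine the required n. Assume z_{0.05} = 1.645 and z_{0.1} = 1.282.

n = 54

For a one-sample test: n = ((z_{α} + z_β) / d)².
z_{α} + z_β = 1.645 + 1.282 = 2.927.
n = (2.927 / 0.40)² = 7.317² = 53.55.
Round up.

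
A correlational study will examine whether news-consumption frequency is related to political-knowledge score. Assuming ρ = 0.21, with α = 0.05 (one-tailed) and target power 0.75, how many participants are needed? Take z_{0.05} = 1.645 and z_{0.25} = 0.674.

Fisher's z: C = ½·ln((1+r)/(1−r)) = ½·ln(1.5316) = 0.2132.
n = ((z_{α} + z_β)/C)² + 3.
(1.645 + 0.674) / 0.2132 = 2.319 / 0.2132 = 10.877.
n = 10.877² + 3 = 118.31 + 3 = 121.3.
Round up.

n = 122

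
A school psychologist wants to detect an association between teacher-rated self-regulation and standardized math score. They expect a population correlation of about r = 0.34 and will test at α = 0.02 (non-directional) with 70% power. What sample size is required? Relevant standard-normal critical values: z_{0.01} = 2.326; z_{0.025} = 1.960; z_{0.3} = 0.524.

n = 68

Fisher's z: C = ½·ln((1+r)/(1−r)) = ½·ln(2.0303) = 0.3541.
n = ((z_{α/2} + z_β)/C)² + 3.
(2.326 + 0.524) / 0.3541 = 2.850 / 0.3541 = 8.049.
n = 8.049² + 3 = 64.78 + 3 = 67.8.
Round up.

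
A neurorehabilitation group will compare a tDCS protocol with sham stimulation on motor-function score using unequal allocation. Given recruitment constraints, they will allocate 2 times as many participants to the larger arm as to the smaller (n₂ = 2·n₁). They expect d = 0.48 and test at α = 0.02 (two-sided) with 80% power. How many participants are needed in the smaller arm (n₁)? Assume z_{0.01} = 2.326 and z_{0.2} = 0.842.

n₁ = 66

With allocation ratio k = n₂/n₁ = 2, Var(x̄₁−x̄₂) = σ²(1/n₁ + 1/(k·n₁)) = σ²·(k+1)/(k·n₁).
So n₁ = (1 + 1/k)·((z_{α/2} + z_β)/d)² = 1.500 × (3.168/0.48)².
n₁ = 1.500 × 43.56 = 65.3.
Round up: n₁ = 66, giving n₂ = 2 × 66 = 132.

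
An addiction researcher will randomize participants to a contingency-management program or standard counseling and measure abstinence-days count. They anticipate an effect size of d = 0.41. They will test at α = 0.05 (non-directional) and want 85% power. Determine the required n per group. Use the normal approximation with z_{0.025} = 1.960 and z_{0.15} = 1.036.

For two independent groups with equal n: n = 2·((z_{α/2} + z_β) / d)².
z_{α/2} + z_β = 1.960 + 1.036 = 2.996.
n = 2 × (2.996 / 0.41)² = 2 × 7.307² = 2 × 53.40 = 106.8.
Round up to the next whole participant.

n = 107 per group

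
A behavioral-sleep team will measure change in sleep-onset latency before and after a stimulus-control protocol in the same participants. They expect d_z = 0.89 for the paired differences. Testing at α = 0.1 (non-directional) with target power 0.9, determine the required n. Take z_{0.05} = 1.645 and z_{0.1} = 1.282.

n = 11 pairs

For a paired (one-sample on differences) test: n = ((z_{α/2} + z_β) / d)².
z_{α/2} + z_β = 1.645 + 1.282 = 2.927.
n = (2.927 / 0.89)² = 3.289² = 10.82.
Round up.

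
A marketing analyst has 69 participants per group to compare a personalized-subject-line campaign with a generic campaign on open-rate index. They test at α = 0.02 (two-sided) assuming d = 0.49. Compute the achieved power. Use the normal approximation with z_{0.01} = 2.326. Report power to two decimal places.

For two equal groups, power = Φ(d·√(n/2) − z_{α/2}).
d·√(n/2) = 0.49 × √(69/2) = 0.49 × 5.874 = 2.878.
z_β = 2.878 − 2.326 = 0.552.
Power = Φ(0.552) = 0.710.

power ≈ 0.71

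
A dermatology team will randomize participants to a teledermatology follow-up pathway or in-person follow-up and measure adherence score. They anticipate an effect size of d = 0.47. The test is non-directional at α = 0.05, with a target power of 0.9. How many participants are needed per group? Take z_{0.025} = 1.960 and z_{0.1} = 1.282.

For two independent groups with equal n: n = 2·((z_{α/2} + z_β) / d)².
z_{α/2} + z_β = 1.960 + 1.282 = 3.242.
n = 2 × (3.242 / 0.47)² = 2 × 6.898² = 2 × 47.58 = 95.2.
Round up to the next whole participant.

n = 96 per group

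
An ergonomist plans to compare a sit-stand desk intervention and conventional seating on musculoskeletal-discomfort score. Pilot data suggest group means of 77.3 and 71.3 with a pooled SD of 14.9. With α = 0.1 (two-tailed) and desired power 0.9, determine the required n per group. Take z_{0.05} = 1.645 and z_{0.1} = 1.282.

Cohen's d = |M₁ − M₂| / SD_pooled = |77.3 − 71.3| / 14.9 = 6.0 / 14.9 = 0.403.
For two independent groups with equal n: n = 2·((z_{α/2} + z_β) / d)².
z_{α/2} + z_β = 1.645 + 1.282 = 2.927.
n = 2 × (2.927 / 0.403)² = 2 × 7.263² = 2 × 52.75 = 105.5.
Round up to the next whole participant.

n = 106 per group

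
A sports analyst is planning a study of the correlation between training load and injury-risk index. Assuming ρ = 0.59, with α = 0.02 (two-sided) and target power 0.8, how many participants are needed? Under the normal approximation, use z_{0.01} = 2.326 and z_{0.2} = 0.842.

n = 25

Fisher's z: C = ½·ln((1+r)/(1−r)) = ½·ln(3.8780) = 0.6777.
n = ((z_{α/2} + z_β)/C)² + 3.
(2.326 + 0.842) / 0.6777 = 3.168 / 0.6777 = 4.675.
n = 4.675² + 3 = 21.85 + 3 = 24.9.
Round up.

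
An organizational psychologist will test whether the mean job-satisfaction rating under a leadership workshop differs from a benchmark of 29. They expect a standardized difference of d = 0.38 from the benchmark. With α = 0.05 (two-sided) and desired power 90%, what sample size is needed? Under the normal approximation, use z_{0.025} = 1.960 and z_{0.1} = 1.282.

n = 73

For a one-sample test: n = ((z_{α/2} + z_β) / d)².
z_{α/2} + z_β = 1.960 + 1.282 = 3.242.
n = (3.242 / 0.38)² = 8.532² = 72.79.
Round up.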